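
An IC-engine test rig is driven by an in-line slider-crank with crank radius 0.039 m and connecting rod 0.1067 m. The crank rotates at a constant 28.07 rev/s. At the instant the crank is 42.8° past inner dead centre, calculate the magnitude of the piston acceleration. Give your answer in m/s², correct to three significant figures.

941

ω = 2π·28.1 = 176.4 rad/s
x(θ) = r cosθ + √(L² − r² sin²θ); with ω constant, a = ω²·d²x/dθ².
d²x/dθ² = −r cosθ − r²(cos2θ)/√u − r⁴ sin²2θ/(4u^{3/2}),  u = L² − r² sin²θ = 0.0106827 m².
Substituting r = 0.039 m, L = 0.1067 m, θ = 42.8°: d²x/dθ² = -0.030265 m.
a = ω²·d²x/dθ² = (176.4)²·(-0.030265) = -941.43 m/s²;  |a| = 941.43 m/s².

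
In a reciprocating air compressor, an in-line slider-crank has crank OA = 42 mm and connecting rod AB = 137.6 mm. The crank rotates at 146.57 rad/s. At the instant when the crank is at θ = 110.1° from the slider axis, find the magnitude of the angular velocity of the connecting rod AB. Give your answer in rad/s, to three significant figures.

16.0

ω = 146.6 rad/s
The rod makes angle φ with the slider axis where L sinφ = r sinθ; differentiating, L cosφ·φ̇ = r ω cosθ.
L cosφ = √(L² − r² sin²θ) = 0.13183 m.
|ω_rod| = r ω |cosθ| / √(L² − r² sin²θ) = 0.042·146.6·0.34366/0.13183 = 16.048 rad/s.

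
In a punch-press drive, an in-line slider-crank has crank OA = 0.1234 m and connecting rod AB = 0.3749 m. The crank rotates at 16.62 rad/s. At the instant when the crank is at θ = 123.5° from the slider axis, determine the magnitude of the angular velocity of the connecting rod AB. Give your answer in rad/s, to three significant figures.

3.14

ω = 16.62 rad/s
The rod makes angle φ with the slider axis where L sinφ = r sinθ; differentiating, L cosφ·φ̇ = r ω cosθ.
L cosφ = √(L² − r² sin²θ) = 0.3605 m.
|ω_rod| = r ω |cosθ| / √(L² − r² sin²θ) = 0.1234·16.62·0.55194/0.3605 = 3.14 rad/s.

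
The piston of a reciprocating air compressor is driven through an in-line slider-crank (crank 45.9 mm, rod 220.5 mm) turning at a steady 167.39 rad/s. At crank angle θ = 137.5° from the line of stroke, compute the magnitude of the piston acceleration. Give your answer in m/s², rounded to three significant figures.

ω = 167.4 rad/s
x(θ) = r cosθ + √(L² − r² sin²θ); with ω constant, a = ω²·d²x/dθ².
d²x/dθ² = −r cosθ − r²(cos2θ)/√u − r⁴ sin²2θ/(4u^{3/2}),  u = L² − r² sin²θ = 0.0476587 m².
Substituting r = 0.0459 m, L = 0.2205 m, θ = 137.5°: d²x/dθ² = +0.032894 m.
a = ω²·d²x/dθ² = (167.4)²·(+0.032894) = +921.67 m/s²;  |a| = 921.67 m/s².

922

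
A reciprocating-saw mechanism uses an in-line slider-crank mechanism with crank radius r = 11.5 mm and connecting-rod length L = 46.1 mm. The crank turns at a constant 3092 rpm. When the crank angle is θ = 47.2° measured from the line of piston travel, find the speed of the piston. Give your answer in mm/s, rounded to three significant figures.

3200

ω = 2π·3092/60 = 323.8 rad/s
For an in-line slider-crank, x = r cosθ + √(L² − r² sin²θ), so v = −rω sinθ·[1 + r cosθ/√(L² − r² sin²θ)].
With r = 0.0115 m, L = 0.0461 m, θ = 47.2°: √(L² − r² sin²θ) = 0.045321 m.
v = −0.0115·323.8·0.73373·[1 + 0.0115·0.67944/0.045321] = -3.2032 m/s.
|v| = 3.2032 m/s = 3203.2 mm/s.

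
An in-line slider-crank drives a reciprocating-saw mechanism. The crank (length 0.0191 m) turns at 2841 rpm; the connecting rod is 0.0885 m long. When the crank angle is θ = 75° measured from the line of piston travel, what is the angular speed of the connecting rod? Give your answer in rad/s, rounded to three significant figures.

17.0

ω = 297.5 rad/s (converted from 2841 rpm).
The rod makes angle φ with the slider axis where L sinφ = r sinθ; differentiating, L cosφ·φ̇ = r ω cosθ.
L cosφ = √(L² − r² sin²θ) = 0.086556 m.
|ω_rod| = r ω |cosθ| / √(L² − r² sin²θ) = 0.0191·297.5·0.25882/0.086556 = 16.992 rad/s.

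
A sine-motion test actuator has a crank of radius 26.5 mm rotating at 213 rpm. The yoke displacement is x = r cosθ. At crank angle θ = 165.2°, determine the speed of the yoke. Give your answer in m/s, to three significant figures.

ω = 22.31 rad/s (from 213 rpm).
x = r cosθ ⇒ ẋ = −rω sinθ.
|v| = rω|sinθ| = 0.0265·22.31·|sin 165.2°| = 0.15099 m/s.

0.151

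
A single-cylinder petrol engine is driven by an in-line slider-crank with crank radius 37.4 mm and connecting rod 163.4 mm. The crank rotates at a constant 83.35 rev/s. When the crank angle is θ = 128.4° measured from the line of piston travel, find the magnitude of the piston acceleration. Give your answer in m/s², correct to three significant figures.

6890

ω = 2π·83.3 = 523.7 rad/s
x(θ) = r cosθ + √(L² − r² sin²θ); with ω constant, a = ω²·d²x/dθ².
d²x/dθ² = −r cosθ − r²(cos2θ)/√u − r⁴ sin²2θ/(4u^{3/2}),  u = L² − r² sin²θ = 0.0258405 m².
Substituting r = 0.0374 m, L = 0.1634 m, θ = 128.4°: d²x/dθ² = +0.025106 m.
a = ω²·d²x/dθ² = (523.7)²·(+0.025106) = +6885.8 m/s²;  |a| = 6885.8 m/s².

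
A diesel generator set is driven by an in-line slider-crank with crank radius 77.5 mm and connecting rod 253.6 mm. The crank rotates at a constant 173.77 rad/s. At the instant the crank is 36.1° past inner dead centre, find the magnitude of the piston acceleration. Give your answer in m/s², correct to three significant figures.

2130

ω = 173.8 rad/s
x(θ) = r cosθ + √(L² − r² sin²θ); with ω constant, a = ω²·d²x/dθ².
d²x/dθ² = −r cosθ − r²(cos2θ)/√u − r⁴ sin²2θ/(4u^{3/2}),  u = L² − r² sin²θ = 0.0622279 m².
Substituting r = 0.0775 m, L = 0.2536 m, θ = 36.1°: d²x/dθ² = -0.070506 m.
a = ω²·d²x/dθ² = (173.8)²·(-0.070506) = -2129 m/s²;  |a| = 2129 m/s².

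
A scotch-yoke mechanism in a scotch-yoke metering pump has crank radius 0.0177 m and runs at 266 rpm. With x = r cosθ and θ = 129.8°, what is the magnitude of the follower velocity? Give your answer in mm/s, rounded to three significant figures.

379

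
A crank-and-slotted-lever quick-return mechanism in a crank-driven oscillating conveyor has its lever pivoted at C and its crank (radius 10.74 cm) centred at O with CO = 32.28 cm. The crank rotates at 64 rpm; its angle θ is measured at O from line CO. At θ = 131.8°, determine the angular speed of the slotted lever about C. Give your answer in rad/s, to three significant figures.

1.12

ω = 6.702 rad/s (from 64 rpm).
Crank pin A relative to C: A = (d + r cosθ, r sinθ); lever angle φ = atan2(r sinθ, d + r cosθ).
Differentiating tanφ: φ̇ = rω(d cosθ + r)/(d² + r² + 2dr cosθ).
d² + r² + 2dr cosθ = |CA|² = 0.0695189 m²;  d cosθ + r = -0.10776 m.
|ω_lever| = |0.1074·6.702·-0.10776| / 0.0695189 = 1.1157 rad/s.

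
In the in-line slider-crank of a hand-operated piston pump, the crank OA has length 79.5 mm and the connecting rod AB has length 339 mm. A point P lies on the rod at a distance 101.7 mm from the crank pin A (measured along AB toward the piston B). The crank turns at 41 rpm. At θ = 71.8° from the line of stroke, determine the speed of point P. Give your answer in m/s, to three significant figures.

0.340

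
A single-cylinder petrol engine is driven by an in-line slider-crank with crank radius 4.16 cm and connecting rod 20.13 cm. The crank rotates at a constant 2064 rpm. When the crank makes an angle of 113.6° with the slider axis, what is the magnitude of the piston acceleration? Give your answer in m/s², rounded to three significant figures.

ω = 2π·2064/60 = 216.1 rad/s
x(θ) = r cosθ + √(L² − r² sin²θ); with ω constant, a = ω²·d²x/dθ².
d²x/dθ² = −r cosθ − r²(cos2θ)/√u − r⁴ sin²2θ/(4u^{3/2}),  u = L² − r² sin²θ = 0.0390685 m².
Substituting r = 0.0416 m, L = 0.2013 m, θ = 113.6°: d²x/dθ² = +0.022551 m.
a = ω²·d²x/dθ² = (216.1)²·(+0.022551) = +1053.5 m/s²;  |a| = 1053.5 m/s².

1050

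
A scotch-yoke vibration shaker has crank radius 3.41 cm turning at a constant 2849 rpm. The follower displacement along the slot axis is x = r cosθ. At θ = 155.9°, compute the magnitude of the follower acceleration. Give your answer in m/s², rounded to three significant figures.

ω = 298.3 rad/s (from 2849 rpm).
x = r cosθ ⇒ ẍ = −rω² cosθ (ω constant).
|a| = rω²|cosθ| = 0.0341·(298.3)²·|cos 155.9°| = 2770.7 m/s².

2770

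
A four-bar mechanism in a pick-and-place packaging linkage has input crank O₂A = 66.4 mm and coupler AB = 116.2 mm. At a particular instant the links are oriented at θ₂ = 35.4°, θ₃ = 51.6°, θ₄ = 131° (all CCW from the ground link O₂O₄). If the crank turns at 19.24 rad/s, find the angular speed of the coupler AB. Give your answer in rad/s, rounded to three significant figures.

11.1

ω₂ = 19.24 rad/s
Differentiating the loop-closure r₂e^{iθ₂}+r₃e^{iθ₃}=r₁+r₄e^{iθ₄} gives r₂ω₂e^{iθ₂}+r₃ω₃e^{iθ₃}=r₄ω₄e^{iθ₄}.
Eliminating the other unknown: ω₃ = r₂ω₂ sin(θ₄−θ₂) / [r₃ sin(θ₃−θ₄)].
Numerator sine = +0.99523; denominator sine = -0.98294.
Result = 0.0664·19.24·(+0.99523) / (0.1162·(-0.98294)) = -11.132 rad/s; magnitude 11.132 rad/s.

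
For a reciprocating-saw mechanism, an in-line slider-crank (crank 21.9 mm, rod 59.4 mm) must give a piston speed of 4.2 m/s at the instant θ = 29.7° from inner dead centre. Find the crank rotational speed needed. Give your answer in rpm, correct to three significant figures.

For an in-line slider-crank, |v_piston| = rω|sinθ|·[1 + r cosθ/√(L² − r² sin²θ)].
With r = 0.0219 m, L = 0.0594 m, θ = 29.7°: the bracketed kinematic factor |dx/dθ| = 0.014385 m.
ω = v/|dx/dθ| = 4.2/0.014385 = 291.97 rad/s.
N = 60ω/(2π) = 2788.1 rpm.

2790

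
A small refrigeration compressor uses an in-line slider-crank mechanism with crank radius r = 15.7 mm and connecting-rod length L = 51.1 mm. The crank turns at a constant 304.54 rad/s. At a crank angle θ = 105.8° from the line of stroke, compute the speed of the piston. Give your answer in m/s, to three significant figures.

4.20

ω = 304.5 rad/s
For an in-line slider-crank, x = r cosθ + √(L² − r² sin²θ), so v = −rω sinθ·[1 + r cosθ/√(L² − r² sin²θ)].
With r = 0.0157 m, L = 0.0511 m, θ = 105.8°: √(L² − r² sin²θ) = 0.048816 m.
v = −0.0157·304.5·0.96222·[1 + 0.0157·-0.27228/0.048816] = -4.1978 m/s.
|v| = 4.1978 m/s.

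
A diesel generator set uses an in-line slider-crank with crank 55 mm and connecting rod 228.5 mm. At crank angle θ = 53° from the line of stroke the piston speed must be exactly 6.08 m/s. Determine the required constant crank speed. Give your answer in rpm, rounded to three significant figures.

1150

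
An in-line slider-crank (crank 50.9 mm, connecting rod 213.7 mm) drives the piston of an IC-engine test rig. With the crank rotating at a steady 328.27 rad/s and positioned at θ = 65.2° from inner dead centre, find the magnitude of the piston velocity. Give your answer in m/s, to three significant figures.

ω = 328.3 rad/s
For an in-line slider-crank, x = r cosθ + √(L² − r² sin²θ), so v = −rω sinθ·[1 + r cosθ/√(L² − r² sin²θ)].
With r = 0.0509 m, L = 0.2137 m, θ = 65.2°: √(L² − r² sin²θ) = 0.20864 m.
v = −0.0509·328.3·0.90778·[1 + 0.0509·0.41945/0.20864] = -16.72 m/s.
|v| = 16.72 m/s.

16.7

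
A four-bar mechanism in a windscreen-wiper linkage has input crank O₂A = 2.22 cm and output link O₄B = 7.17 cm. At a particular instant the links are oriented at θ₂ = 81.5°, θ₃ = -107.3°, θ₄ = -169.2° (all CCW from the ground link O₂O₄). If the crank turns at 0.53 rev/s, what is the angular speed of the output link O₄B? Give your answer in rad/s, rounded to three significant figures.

0.179

ω₂ = 3.33 rad/s (from 0.53 rev/s).
Differentiating the loop-closure r₂e^{iθ₂}+r₃e^{iθ₃}=r₁+r₄e^{iθ₄} gives r₂ω₂e^{iθ₂}+r₃ω₃e^{iθ₃}=r₄ω₄e^{iθ₄}.
Eliminating the other unknown: ω₄ = r₂ω₂ sin(θ₂−θ₃) / [r₄ sin(θ₄−θ₃)].
Numerator sine = -0.15299; denominator sine = -0.88213.
Result = 0.0222·3.33·(-0.15299) / (0.0717·(-0.88213)) = +0.17882 rad/s; magnitude 0.17882 rad/s.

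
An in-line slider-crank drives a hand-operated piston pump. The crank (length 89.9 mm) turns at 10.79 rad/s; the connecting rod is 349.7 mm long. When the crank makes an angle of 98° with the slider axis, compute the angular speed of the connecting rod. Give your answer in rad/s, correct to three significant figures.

0.399

ω = 10.79 rad/s
The rod makes angle φ with the slider axis where L sinφ = r sinθ; differentiating, L cosφ·φ̇ = r ω cosθ.
L cosφ = √(L² − r² sin²θ) = 0.33818 m.
|ω_rod| = r ω |cosθ| / √(L² − r² sin²θ) = 0.0899·10.79·0.13917/0.33818 = 0.3992 rad/s.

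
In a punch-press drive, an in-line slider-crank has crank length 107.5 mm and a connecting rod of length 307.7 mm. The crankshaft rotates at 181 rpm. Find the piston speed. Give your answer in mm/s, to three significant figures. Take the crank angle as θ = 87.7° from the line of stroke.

ω = 2π·181/60 = 18.95 rad/s
For an in-line slider-crank, x = r cosθ + √(L² − r² sin²θ), so v = −rω sinθ·[1 + r cosθ/√(L² − r² sin²θ)].
With r = 0.1075 m, L = 0.3077 m, θ = 87.7°: √(L² − r² sin²θ) = 0.28834 m.
v = −0.1075·18.95·0.99919·[1 + 0.1075·0.04013/0.28834] = -2.0664 m/s.
|v| = 2.0664 m/s = 2066.4 mm/s.

2070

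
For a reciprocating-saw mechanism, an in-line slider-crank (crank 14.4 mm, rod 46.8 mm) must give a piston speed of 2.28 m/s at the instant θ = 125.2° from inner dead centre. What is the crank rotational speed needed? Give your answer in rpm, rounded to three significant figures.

2270

For an in-line slider-crank, |v_piston| = rω|sinθ|·[1 + r cosθ/√(L² − r² sin²θ)].
With r = 0.0144 m, L = 0.0468 m, θ = 125.2°: the bracketed kinematic factor |dx/dθ| = 0.0096106 m.
ω = v/|dx/dθ| = 2.28/0.0096106 = 237.24 rad/s.
N = 60ω/(2π) = 2265.5 rpm.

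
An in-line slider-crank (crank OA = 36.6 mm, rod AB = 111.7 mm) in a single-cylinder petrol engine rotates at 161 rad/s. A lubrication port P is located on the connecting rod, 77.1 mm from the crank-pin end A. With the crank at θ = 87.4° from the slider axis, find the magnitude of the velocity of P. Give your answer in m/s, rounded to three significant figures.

ω = 161 rad/s.  Crank-pin speed |V_A| = rω = 5.8926 m/s, perpendicular to OA.
Rod angle: sinφ = −(r/L) sinθ ⇒ φ = -19.107°; ω_rod = −rω cosθ/√(L²−r²sin²θ) = -2.5326 rad/s.
V_P = V_A + ω_rod × AP, with AP = 0.0771 m along the rod.
Components: V_Px = −rω sinθ − a·ω_rod·sinφ = -5.9504 m/s;  V_Py = rω cosθ + a·ω_rod·cosφ = +0.0828 m/s.
|V_P| = √(V_Px² + V_Py²) = 5.951 m/s.

5.95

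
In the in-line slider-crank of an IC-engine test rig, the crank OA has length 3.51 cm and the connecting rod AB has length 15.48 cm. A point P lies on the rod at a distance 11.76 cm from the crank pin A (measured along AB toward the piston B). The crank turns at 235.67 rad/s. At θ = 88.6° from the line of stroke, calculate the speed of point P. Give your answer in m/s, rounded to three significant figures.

8.31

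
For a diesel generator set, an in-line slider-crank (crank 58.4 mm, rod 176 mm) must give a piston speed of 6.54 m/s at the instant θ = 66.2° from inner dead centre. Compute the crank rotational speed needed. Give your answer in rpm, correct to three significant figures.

For an in-line slider-crank, |v_piston| = rω|sinθ|·[1 + r cosθ/√(L² − r² sin²θ)].
With r = 0.0584 m, L = 0.176 m, θ = 66.2°: the bracketed kinematic factor |dx/dθ| = 0.060943 m.
ω = v/|dx/dθ| = 6.54/0.060943 = 107.31 rad/s.
N = 60ω/(2π) = 1024.8 rpm.

1020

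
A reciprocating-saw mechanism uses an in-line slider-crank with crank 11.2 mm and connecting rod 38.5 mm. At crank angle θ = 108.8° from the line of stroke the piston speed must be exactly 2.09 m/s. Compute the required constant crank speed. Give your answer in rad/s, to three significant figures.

For an in-line slider-crank, |v_piston| = rω|sinθ|·[1 + r cosθ/√(L² − r² sin²θ)].
With r = 0.0112 m, L = 0.0385 m, θ = 108.8°: the bracketed kinematic factor |dx/dθ| = 0.0095685 m.
ω = v/|dx/dθ| = 2.09/0.0095685 = 218.42 rad/s.

218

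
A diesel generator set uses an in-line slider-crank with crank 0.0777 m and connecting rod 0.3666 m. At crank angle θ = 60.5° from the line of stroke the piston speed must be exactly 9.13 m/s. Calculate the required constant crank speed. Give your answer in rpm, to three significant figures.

1170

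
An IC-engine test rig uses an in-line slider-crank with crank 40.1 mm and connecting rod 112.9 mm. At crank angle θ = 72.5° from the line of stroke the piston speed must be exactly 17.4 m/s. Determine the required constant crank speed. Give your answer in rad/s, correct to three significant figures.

409

For an in-line slider-crank, |v_piston| = rω|sinθ|·[1 + r cosθ/√(L² − r² sin²θ)].
With r = 0.0401 m, L = 0.1129 m, θ = 72.5°: the bracketed kinematic factor |dx/dθ| = 0.042585 m.
ω = v/|dx/dθ| = 17.4/0.042585 = 408.59 rad/s.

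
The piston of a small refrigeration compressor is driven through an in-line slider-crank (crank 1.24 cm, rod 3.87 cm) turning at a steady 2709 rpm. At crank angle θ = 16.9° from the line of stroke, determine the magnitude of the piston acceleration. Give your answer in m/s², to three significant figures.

1220

ω = 2π·2709/60 = 283.7 rad/s
x(θ) = r cosθ + √(L² − r² sin²θ); with ω constant, a = ω²·d²x/dθ².
d²x/dθ² = −r cosθ − r²(cos2θ)/√u − r⁴ sin²2θ/(4u^{3/2}),  u = L² − r² sin²θ = 0.0014847 m².
Substituting r = 0.0124 m, L = 0.0387 m, θ = 16.9°: d²x/dθ² = -0.015212 m.
a = ω²·d²x/dθ² = (283.7)²·(-0.015212) = -1224.3 m/s²;  |a| = 1224.3 m/s².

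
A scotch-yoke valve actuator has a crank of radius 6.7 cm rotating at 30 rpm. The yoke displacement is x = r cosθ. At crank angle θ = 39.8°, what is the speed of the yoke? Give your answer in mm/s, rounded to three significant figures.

135

ω = 3.142 rad/s (from 30 rpm).
x = r cosθ ⇒ ẋ = −rω sinθ.
|v| = rω|sinθ| = 0.067·3.142·|sin 39.8°| = 0.13473 m/s = 134.73 mm/s.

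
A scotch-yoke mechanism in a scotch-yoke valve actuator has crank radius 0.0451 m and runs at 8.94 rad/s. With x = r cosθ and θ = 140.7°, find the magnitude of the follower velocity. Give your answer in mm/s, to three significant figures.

255

ω = 8.94 rad/s
x = r cosθ ⇒ ẋ = −rω sinθ.
|v| = rω|sinθ| = 0.0451·8.94·|sin 140.7°| = 0.25538 m/s = 255.38 mm/s.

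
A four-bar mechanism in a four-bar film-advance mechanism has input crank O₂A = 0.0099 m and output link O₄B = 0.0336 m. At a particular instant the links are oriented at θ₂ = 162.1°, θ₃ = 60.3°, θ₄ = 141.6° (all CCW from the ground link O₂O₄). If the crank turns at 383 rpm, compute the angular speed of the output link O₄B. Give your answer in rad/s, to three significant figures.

11.7

ω₂ = 40.11 rad/s (from 383 rpm).
Differentiating the loop-closure r₂e^{iθ₂}+r₃e^{iθ₃}=r₁+r₄e^{iθ₄} gives r₂ω₂e^{iθ₂}+r₃ω₃e^{iθ₃}=r₄ω₄e^{iθ₄}.
Eliminating the other unknown: ω₄ = r₂ω₂ sin(θ₂−θ₃) / [r₄ sin(θ₄−θ₃)].
Numerator sine = +0.97887; denominator sine = +0.98849.
Result = 0.0099·40.11·(+0.97887) / (0.0336·(+0.98849)) = +11.702 rad/s; magnitude 11.702 rad/s.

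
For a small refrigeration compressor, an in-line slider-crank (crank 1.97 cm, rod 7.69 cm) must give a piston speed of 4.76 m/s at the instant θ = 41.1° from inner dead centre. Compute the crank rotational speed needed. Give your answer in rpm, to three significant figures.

2940

For an in-line slider-crank, |v_piston| = rω|sinθ|·[1 + r cosθ/√(L² − r² sin²θ)].
With r = 0.0197 m, L = 0.0769 m, θ = 41.1°: the bracketed kinematic factor |dx/dθ| = 0.015487 m.
ω = v/|dx/dθ| = 4.76/0.015487 = 307.36 rad/s.
N = 60ω/(2π) = 2935.1 rpm.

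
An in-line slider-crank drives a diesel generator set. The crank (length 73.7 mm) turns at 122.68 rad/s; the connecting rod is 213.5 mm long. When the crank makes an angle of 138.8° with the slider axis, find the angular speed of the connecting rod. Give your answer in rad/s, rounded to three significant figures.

32.7

ω = 122.7 rad/s
The rod makes angle φ with the slider axis where L sinφ = r sinθ; differentiating, L cosφ·φ̇ = r ω cosθ.
L cosφ = √(L² − r² sin²θ) = 0.20791 m.
|ω_rod| = r ω |cosθ| / √(L² − r² sin²θ) = 0.0737·122.7·0.75241/0.20791 = 32.721 rad/s.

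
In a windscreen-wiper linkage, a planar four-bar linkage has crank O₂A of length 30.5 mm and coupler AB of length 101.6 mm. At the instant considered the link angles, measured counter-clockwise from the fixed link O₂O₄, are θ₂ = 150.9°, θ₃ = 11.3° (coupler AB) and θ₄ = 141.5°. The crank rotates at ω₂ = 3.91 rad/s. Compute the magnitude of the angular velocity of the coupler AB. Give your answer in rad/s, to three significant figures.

ω₂ = 3.91 rad/s
Differentiating the loop-closure r₂e^{iθ₂}+r₃e^{iθ₃}=r₁+r₄e^{iθ₄} gives r₂ω₂e^{iθ₂}+r₃ω₃e^{iθ₃}=r₄ω₄e^{iθ₄}.
Eliminating the other unknown: ω₃ = r₂ω₂ sin(θ₄−θ₂) / [r₃ sin(θ₃−θ₄)].
Numerator sine = -0.16333; denominator sine = -0.76380.
Result = 0.0305·3.91·(-0.16333) / (0.1016·(-0.76380)) = +0.25099 rad/s; magnitude 0.25099 rad/s.

0.251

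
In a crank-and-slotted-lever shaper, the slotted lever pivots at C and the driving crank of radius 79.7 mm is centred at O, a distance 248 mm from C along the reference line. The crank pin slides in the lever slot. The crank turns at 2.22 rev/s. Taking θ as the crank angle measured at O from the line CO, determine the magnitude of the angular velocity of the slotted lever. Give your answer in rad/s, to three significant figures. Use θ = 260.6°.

ω = 13.95 rad/s (from 2.22 rev/s).
Crank pin A relative to C: A = (d + r cosθ, r sinθ); lever angle φ = atan2(r sinθ, d + r cosθ).
Differentiating tanφ: φ̇ = rω(d cosθ + r)/(d² + r² + 2dr cosθ).
d² + r² + 2dr cosθ = |CA|² = 0.0613996 m²;  d cosθ + r = +0.039195 m.
|ω_lever| = |0.0797·13.95·+0.039195| / 0.0613996 = 0.70967 rad/s.

0.710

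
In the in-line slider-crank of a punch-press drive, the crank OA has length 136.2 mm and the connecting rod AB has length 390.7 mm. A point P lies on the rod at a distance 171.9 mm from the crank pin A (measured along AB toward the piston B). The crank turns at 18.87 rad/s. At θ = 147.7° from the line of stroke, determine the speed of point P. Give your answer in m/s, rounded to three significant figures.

1.70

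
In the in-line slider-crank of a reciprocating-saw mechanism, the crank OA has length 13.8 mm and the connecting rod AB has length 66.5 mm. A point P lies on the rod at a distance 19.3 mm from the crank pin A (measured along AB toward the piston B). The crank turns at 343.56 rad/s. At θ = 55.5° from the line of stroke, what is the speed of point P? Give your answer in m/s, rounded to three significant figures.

4.47

ω = 343.6 rad/s.  Crank-pin speed |V_A| = rω = 4.7411 m/s, perpendicular to OA.
Rod angle: sinφ = −(r/L) sinθ ⇒ φ = -9.847°; ω_rod = −rω cosθ/√(L²−r²sin²θ) = -40.986 rad/s.
V_P = V_A + ω_rod × AP, with AP = 0.0193 m along the rod.
Components: V_Px = −rω sinθ − a·ω_rod·sinφ = -4.0426 m/s;  V_Py = rω cosθ + a·ω_rod·cosφ = +1.906 m/s.
|V_P| = √(V_Px² + V_Py²) = 4.4694 m/s.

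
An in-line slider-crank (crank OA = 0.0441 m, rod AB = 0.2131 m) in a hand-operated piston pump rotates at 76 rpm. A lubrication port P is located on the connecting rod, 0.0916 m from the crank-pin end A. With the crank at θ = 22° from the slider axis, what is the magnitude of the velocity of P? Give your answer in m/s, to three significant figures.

ω = 7.959 rad/s.  Crank-pin speed |V_A| = rω = 0.35098 m/s, perpendicular to OA.
Rod angle: sinφ = −(r/L) sinθ ⇒ φ = -4.446°; ω_rod = −rω cosθ/√(L²−r²sin²θ) = -1.5317 rad/s.
V_P = V_A + ω_rod × AP, with AP = 0.0916 m along the rod.
Components: V_Px = −rω sinθ − a·ω_rod·sinφ = -0.14236 m/s;  V_Py = rω cosθ + a·ω_rod·cosφ = +0.18554 m/s.
|V_P| = √(V_Px² + V_Py²) = 0.23386 m/s.

0.234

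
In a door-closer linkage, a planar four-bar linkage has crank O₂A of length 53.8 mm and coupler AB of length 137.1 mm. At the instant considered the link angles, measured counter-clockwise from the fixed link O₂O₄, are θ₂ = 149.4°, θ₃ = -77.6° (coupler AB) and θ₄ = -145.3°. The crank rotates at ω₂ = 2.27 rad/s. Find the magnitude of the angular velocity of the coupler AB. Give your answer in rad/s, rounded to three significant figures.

0.875

ω₂ = 2.27 rad/s
Differentiating the loop-closure r₂e^{iθ₂}+r₃e^{iθ₃}=r₁+r₄e^{iθ₄} gives r₂ω₂e^{iθ₂}+r₃ω₃e^{iθ₃}=r₄ω₄e^{iθ₄}.
Eliminating the other unknown: ω₃ = r₂ω₂ sin(θ₄−θ₂) / [r₃ sin(θ₃−θ₄)].
Numerator sine = +0.90851; denominator sine = +0.92521.
Result = 0.0538·2.27·(+0.90851) / (0.1371·(+0.92521)) = +0.8747 rad/s; magnitude 0.8747 rad/s.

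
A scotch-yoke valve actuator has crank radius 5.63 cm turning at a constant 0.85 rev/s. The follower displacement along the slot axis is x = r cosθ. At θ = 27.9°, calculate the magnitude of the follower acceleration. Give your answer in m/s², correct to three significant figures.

1.42

ω = 5.341 rad/s (from 0.85 rev/s).
x = r cosθ ⇒ ẍ = −rω² cosθ (ω constant).
|a| = rω²|cosθ| = 0.0563·(5.341)²·|cos 27.9°| = 1.4192 m/s².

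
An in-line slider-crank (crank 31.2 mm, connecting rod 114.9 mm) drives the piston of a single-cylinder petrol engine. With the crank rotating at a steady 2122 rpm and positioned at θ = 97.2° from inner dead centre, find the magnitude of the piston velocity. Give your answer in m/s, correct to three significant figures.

6.64

ω = 2π·2122/60 = 222.2 rad/s
For an in-line slider-crank, x = r cosθ + √(L² − r² sin²θ), so v = −rω sinθ·[1 + r cosθ/√(L² − r² sin²θ)].
With r = 0.0312 m, L = 0.1149 m, θ = 97.2°: √(L² − r² sin²θ) = 0.11065 m.
v = −0.0312·222.2·0.99211·[1 + 0.0312·-0.12533/0.11065] = -6.6354 m/s.
|v| = 6.6354 m/s.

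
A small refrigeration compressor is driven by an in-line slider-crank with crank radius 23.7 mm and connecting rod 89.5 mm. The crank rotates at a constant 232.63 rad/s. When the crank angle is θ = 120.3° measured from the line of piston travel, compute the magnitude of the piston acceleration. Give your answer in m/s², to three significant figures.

813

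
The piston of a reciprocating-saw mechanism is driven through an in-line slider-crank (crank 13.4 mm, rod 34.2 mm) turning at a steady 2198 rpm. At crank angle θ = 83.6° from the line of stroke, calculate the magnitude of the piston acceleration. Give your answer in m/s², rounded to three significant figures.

215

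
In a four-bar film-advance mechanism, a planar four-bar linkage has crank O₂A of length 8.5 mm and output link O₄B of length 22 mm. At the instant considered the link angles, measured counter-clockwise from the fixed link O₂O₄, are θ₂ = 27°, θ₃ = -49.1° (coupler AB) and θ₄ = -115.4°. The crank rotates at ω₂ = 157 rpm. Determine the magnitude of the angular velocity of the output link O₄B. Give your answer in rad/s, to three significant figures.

6.73

ω₂ = 16.44 rad/s (from 157 rpm).
Differentiating the loop-closure r₂e^{iθ₂}+r₃e^{iθ₃}=r₁+r₄e^{iθ₄} gives r₂ω₂e^{iθ₂}+r₃ω₃e^{iθ₃}=r₄ω₄e^{iθ₄}.
Eliminating the other unknown: ω₄ = r₂ω₂ sin(θ₂−θ₃) / [r₄ sin(θ₄−θ₃)].
Numerator sine = +0.97072; denominator sine = -0.91566.
Result = 0.0085·16.44·(+0.97072) / (0.022·(-0.91566)) = -6.7341 rad/s; magnitude 6.7341 rad/s.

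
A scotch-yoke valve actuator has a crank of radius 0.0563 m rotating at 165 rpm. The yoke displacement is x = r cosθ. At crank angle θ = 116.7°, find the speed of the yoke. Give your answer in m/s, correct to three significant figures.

0.869

ω = 17.28 rad/s (from 165 rpm).
x = r cosθ ⇒ ẋ = −rω sinθ.
|v| = rω|sinθ| = 0.0563·17.28·|sin 116.7°| = 0.86907 m/s.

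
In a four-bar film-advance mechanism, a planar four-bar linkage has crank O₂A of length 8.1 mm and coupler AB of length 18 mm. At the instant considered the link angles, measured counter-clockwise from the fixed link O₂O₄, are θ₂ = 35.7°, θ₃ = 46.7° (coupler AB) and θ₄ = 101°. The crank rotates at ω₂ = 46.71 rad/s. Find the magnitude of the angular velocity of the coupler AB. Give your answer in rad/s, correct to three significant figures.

23.5

ω₂ = 46.71 rad/s
Differentiating the loop-closure r₂e^{iθ₂}+r₃e^{iθ₃}=r₁+r₄e^{iθ₄} gives r₂ω₂e^{iθ₂}+r₃ω₃e^{iθ₃}=r₄ω₄e^{iθ₄}.
Eliminating the other unknown: ω₃ = r₂ω₂ sin(θ₄−θ₂) / [r₃ sin(θ₃−θ₄)].
Numerator sine = +0.90851; denominator sine = -0.81208.
Result = 0.0081·46.71·(+0.90851) / (0.018·(-0.81208)) = -23.515 rad/s; magnitude 23.515 rad/s.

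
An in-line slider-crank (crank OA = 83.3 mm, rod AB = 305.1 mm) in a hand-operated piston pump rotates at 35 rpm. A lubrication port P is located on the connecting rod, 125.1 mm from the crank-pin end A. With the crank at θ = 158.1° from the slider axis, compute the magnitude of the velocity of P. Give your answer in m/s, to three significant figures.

0.196

ω = 3.665 rad/s.  Crank-pin speed |V_A| = rω = 0.30531 m/s, perpendicular to OA.
Rod angle: sinφ = −(r/L) sinθ ⇒ φ = -5.845°; ω_rod = −rω cosθ/√(L²−r²sin²θ) = +0.93333 rad/s.
V_P = V_A + ω_rod × AP, with AP = 0.1251 m along the rod.
Components: V_Px = −rω sinθ − a·ω_rod·sinφ = -0.10199 m/s;  V_Py = rω cosθ + a·ω_rod·cosφ = -0.16713 m/s.
|V_P| = √(V_Px² + V_Py²) = 0.19579 m/s.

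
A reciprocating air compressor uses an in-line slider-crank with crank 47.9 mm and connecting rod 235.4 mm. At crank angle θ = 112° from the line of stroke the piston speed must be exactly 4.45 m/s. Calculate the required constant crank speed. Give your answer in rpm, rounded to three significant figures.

For an in-line slider-crank, |v_piston| = rω|sinθ|·[1 + r cosθ/√(L² − r² sin²θ)].
With r = 0.0479 m, L = 0.2354 m, θ = 112°: the bracketed kinematic factor |dx/dθ| = 0.040965 m.
ω = v/|dx/dθ| = 4.45/0.040965 = 108.63 rad/s.
N = 60ω/(2π) = 1037.3 rpm.

1040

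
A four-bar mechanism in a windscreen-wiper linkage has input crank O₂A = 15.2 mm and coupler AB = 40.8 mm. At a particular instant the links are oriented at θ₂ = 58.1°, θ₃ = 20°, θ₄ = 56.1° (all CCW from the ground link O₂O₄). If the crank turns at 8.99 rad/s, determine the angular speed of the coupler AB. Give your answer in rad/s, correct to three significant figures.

ω₂ = 8.99 rad/s
Differentiating the loop-closure r₂e^{iθ₂}+r₃e^{iθ₃}=r₁+r₄e^{iθ₄} gives r₂ω₂e^{iθ₂}+r₃ω₃e^{iθ₃}=r₄ω₄e^{iθ₄}.
Eliminating the other unknown: ω₃ = r₂ω₂ sin(θ₄−θ₂) / [r₃ sin(θ₃−θ₄)].
Numerator sine = -0.03490; denominator sine = -0.58920.
Result = 0.0152·8.99·(-0.03490) / (0.0408·(-0.58920)) = +0.19838 rad/s; magnitude 0.19838 rad/s.

0.198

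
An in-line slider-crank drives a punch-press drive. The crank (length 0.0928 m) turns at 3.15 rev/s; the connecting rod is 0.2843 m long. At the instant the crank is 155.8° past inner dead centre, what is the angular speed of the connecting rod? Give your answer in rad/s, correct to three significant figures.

5.95

ω = 19.79 rad/s (converted from 3.15 rev/s).
The rod makes angle φ with the slider axis where L sinφ = r sinθ; differentiating, L cosφ·φ̇ = r ω cosθ.
L cosφ = √(L² − r² sin²θ) = 0.28174 m.
|ω_rod| = r ω |cosθ| / √(L² − r² sin²θ) = 0.0928·19.79·0.91212/0.28174 = 5.9462 rad/s.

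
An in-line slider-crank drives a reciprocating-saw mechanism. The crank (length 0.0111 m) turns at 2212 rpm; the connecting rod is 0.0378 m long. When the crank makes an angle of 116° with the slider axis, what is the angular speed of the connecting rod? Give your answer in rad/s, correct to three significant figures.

30.9

ω = 231.6 rad/s (converted from 2212 rpm).
The rod makes angle φ with the slider axis where L sinφ = r sinθ; differentiating, L cosφ·φ̇ = r ω cosθ.
L cosφ = √(L² − r² sin²θ) = 0.03646 m.
|ω_rod| = r ω |cosθ| / √(L² − r² sin²θ) = 0.0111·231.6·0.43837/0.03646 = 30.915 rad/s.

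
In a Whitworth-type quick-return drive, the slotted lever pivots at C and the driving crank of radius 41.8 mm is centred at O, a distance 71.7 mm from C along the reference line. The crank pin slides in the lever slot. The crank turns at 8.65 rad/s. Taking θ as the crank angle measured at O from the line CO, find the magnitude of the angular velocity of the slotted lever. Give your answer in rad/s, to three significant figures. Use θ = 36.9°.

3.07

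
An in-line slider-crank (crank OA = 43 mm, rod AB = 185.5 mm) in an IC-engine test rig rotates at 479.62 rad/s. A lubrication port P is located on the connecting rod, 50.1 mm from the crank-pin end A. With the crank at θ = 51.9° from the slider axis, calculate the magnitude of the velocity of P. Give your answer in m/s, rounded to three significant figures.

19.3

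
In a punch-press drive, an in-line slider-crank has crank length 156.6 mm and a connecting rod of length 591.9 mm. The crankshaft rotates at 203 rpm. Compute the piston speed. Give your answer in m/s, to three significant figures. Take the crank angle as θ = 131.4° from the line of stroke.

2.05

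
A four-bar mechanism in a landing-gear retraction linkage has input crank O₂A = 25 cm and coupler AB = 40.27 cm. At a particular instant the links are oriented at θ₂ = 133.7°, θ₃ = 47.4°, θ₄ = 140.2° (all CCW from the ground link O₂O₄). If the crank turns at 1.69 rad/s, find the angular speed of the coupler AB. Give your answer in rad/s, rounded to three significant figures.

ω₂ = 1.69 rad/s
Differentiating the loop-closure r₂e^{iθ₂}+r₃e^{iθ₃}=r₁+r₄e^{iθ₄} gives r₂ω₂e^{iθ₂}+r₃ω₃e^{iθ₃}=r₄ω₄e^{iθ₄}.
Eliminating the other unknown: ω₃ = r₂ω₂ sin(θ₄−θ₂) / [r₃ sin(θ₃−θ₄)].
Numerator sine = +0.11320; denominator sine = -0.99881.
Result = 0.25·1.69·(+0.11320) / (0.4027·(-0.99881)) = -0.11891 rad/s; magnitude 0.11891 rad/s.

0.119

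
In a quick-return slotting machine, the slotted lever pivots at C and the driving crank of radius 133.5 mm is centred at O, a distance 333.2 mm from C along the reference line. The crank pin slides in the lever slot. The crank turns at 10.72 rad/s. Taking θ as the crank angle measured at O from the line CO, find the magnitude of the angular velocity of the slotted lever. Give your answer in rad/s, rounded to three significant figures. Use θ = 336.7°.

ω = 10.72 rad/s
Crank pin A relative to C: A = (d + r cosθ, r sinθ); lever angle φ = atan2(r sinθ, d + r cosθ).
Differentiating tanφ: φ̇ = rω(d cosθ + r)/(d² + r² + 2dr cosθ).
d² + r² + 2dr cosθ = |CA|² = 0.210554 m²;  d cosθ + r = +0.43953 m.
|ω_lever| = |0.1335·10.72·+0.43953| / 0.210554 = 2.9874 rad/s.

2.99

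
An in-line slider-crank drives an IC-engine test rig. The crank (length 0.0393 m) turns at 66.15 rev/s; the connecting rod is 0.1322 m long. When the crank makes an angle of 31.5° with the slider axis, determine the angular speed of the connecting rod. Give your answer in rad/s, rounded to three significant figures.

107

ω = 415.6 rad/s (converted from 66.15 rev/s).
The rod makes angle φ with the slider axis where L sinφ = r sinθ; differentiating, L cosφ·φ̇ = r ω cosθ.
L cosφ = √(L² − r² sin²θ) = 0.1306 m.
|ω_rod| = r ω |cosθ| / √(L² − r² sin²θ) = 0.0393·415.6·0.85264/0.1306 = 106.64 rad/s.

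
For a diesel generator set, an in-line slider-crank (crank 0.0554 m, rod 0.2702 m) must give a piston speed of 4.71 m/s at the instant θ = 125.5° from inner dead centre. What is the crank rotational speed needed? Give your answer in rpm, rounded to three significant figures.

For an in-line slider-crank, |v_piston| = rω|sinθ|·[1 + r cosθ/√(L² − r² sin²θ)].
With r = 0.0554 m, L = 0.2702 m, θ = 125.5°: the bracketed kinematic factor |dx/dθ| = 0.039656 m.
ω = v/|dx/dθ| = 4.71/0.039656 = 118.77 rad/s.
N = 60ω/(2π) = 1134.2 rpm.

1130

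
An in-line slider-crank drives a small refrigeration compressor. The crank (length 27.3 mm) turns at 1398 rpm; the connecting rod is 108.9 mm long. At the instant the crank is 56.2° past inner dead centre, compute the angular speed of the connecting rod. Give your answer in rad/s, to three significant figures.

ω = 146.4 rad/s (converted from 1398 rpm).
The rod makes angle φ with the slider axis where L sinφ = r sinθ; differentiating, L cosφ·φ̇ = r ω cosθ.
L cosφ = √(L² − r² sin²θ) = 0.10651 m.
|ω_rod| = r ω |cosθ| / √(L² − r² sin²θ) = 0.0273·146.4·0.55630/0.10651 = 20.874 rad/s.

20.9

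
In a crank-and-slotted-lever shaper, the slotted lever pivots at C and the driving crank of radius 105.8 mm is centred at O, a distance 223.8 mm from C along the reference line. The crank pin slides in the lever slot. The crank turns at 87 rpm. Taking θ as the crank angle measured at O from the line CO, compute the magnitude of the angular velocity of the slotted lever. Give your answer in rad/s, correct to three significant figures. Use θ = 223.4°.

2.04

ω = 9.111 rad/s (from 87 rpm).
Crank pin A relative to C: A = (d + r cosθ, r sinθ); lever angle φ = atan2(r sinθ, d + r cosθ).
Differentiating tanφ: φ̇ = rω(d cosθ + r)/(d² + r² + 2dr cosθ).
d² + r² + 2dr cosθ = |CA|² = 0.0268724 m²;  d cosθ + r = -0.056807 m.
|ω_lever| = |0.1058·9.111·-0.056807| / 0.0268724 = 2.0377 rad/s.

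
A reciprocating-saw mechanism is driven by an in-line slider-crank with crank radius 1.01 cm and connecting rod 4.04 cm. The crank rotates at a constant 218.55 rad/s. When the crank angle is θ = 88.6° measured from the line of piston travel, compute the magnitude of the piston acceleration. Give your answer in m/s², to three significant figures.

ω = 218.6 rad/s
x(θ) = r cosθ + √(L² − r² sin²θ); with ω constant, a = ω²·d²x/dθ².
d²x/dθ² = −r cosθ − r²(cos2θ)/√u − r⁴ sin²2θ/(4u^{3/2}),  u = L² − r² sin²θ = 0.00153021 m².
Substituting r = 0.0101 m, L = 0.0404 m, θ = 88.6°: d²x/dθ² = +0.0023578 m.
a = ω²·d²x/dθ² = (218.6)²·(+0.0023578) = +112.62 m/s²;  |a| = 112.62 m/s².

113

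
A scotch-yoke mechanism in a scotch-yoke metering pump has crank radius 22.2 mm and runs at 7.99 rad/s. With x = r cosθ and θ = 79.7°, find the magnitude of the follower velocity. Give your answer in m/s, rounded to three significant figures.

0.175

ω = 7.99 rad/s
x = r cosθ ⇒ ẋ = −rω sinθ.
|v| = rω|sinθ| = 0.0222·7.99·|sin 79.7°| = 0.17452 m/s.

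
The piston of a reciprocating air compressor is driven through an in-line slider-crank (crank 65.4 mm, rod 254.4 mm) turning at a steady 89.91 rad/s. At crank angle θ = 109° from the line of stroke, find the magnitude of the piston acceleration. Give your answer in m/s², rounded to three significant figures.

282

ω = 89.91 rad/s
x(θ) = r cosθ + √(L² − r² sin²θ); with ω constant, a = ω²·d²x/dθ².
d²x/dθ² = −r cosθ − r²(cos2θ)/√u − r⁴ sin²2θ/(4u^{3/2}),  u = L² − r² sin²θ = 0.0608956 m².
Substituting r = 0.0654 m, L = 0.2544 m, θ = 109°: d²x/dθ² = +0.034835 m.
a = ω²·d²x/dθ² = (89.91)²·(+0.034835) = +281.6 m/s²;  |a| = 281.6 m/s².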